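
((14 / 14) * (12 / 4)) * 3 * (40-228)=-1692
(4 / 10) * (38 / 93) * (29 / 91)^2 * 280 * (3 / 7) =511328 / 256711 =1.99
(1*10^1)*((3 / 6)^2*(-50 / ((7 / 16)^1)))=-2000 / 7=-285.71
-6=-6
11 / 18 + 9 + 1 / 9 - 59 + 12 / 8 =-430 / 9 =-47.78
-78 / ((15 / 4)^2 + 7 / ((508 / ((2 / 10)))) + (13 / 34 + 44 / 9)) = -121249440 / 30058199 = -4.03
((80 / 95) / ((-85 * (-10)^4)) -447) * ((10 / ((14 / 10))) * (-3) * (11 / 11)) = 2707143756 / 282625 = 9578.57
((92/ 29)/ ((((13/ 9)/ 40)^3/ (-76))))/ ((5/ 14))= -913412505600/ 63713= -14336360.01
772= 772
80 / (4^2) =5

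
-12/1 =-12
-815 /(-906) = 815 /906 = 0.90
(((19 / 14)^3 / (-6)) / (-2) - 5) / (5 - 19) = 0.34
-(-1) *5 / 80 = 1 / 16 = 0.06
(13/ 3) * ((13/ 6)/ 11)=169/ 198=0.85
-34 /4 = -17 /2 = -8.50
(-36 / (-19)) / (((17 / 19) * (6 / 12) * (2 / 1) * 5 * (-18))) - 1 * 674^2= -38613462 / 85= -454276.02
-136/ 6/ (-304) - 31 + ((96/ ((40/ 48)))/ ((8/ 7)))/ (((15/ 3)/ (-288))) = -33270931/ 5700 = -5837.01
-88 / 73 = -1.21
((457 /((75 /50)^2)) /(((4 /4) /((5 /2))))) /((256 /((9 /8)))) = 2285 /1024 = 2.23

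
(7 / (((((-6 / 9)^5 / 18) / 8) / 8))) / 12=-5103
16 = 16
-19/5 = -3.80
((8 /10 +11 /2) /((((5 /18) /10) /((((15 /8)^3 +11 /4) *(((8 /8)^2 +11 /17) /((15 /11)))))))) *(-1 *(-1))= 69606999 /27200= 2559.08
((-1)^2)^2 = 1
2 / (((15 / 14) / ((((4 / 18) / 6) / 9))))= 28 / 3645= 0.01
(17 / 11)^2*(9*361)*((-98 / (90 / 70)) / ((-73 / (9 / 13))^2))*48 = -278262970272 / 108972721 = -2553.51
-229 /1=-229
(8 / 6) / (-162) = -2 / 243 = -0.01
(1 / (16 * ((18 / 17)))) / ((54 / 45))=0.05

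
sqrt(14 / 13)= sqrt(182) / 13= 1.04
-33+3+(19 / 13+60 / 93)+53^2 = 1120786 / 403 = 2781.11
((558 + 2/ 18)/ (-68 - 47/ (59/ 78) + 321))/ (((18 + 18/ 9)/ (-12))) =-296357/ 168915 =-1.75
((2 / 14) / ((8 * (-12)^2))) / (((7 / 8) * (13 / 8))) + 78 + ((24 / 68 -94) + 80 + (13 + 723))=156006413 / 194922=800.35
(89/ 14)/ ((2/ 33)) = 2937/ 28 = 104.89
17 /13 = 1.31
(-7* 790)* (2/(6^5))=-1.42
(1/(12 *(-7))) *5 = -5/84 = -0.06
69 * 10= 690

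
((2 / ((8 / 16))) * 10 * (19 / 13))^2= 577600 / 169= 3417.75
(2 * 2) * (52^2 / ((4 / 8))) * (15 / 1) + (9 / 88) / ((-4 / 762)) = 57105051 / 176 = 324460.52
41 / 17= 2.41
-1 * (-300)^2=-90000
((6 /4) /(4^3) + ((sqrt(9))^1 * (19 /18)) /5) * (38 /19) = 1261 /960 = 1.31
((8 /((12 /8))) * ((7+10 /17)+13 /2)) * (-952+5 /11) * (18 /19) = -240657264 /3553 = -67733.54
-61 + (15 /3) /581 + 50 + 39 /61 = -366887 /35441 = -10.35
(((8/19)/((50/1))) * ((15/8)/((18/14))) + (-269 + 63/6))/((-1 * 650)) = 73669/185250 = 0.40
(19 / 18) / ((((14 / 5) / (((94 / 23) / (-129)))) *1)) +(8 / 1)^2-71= -2621359 / 373842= -7.01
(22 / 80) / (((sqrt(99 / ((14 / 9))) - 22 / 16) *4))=77 / 50300 + 9 *sqrt(154) / 12575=0.01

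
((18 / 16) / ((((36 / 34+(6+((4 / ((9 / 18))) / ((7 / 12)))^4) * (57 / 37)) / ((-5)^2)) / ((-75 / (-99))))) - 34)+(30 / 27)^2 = -237347243260273 / 7243917132672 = -32.77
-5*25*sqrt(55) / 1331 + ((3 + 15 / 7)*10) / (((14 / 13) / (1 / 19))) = 2340 / 931 - 125*sqrt(55) / 1331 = 1.82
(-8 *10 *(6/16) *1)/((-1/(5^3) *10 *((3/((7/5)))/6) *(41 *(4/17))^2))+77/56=21277/1681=12.66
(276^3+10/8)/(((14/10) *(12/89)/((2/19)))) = 37423747505/3192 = 11724231.67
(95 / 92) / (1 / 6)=285 / 46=6.20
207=207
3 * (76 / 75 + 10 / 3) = 13.04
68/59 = 1.15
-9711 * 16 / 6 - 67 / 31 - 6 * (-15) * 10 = -774943 / 31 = -24998.16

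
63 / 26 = 2.42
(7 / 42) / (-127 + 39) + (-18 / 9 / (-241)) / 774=-30913 / 16414992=-0.00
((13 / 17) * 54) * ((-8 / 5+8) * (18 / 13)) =31104 / 85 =365.93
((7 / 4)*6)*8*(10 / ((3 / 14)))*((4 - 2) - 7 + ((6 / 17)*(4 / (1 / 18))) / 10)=-163856 / 17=-9638.59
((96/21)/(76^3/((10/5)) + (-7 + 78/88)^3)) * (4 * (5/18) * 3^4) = 245329920/130741804781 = 0.00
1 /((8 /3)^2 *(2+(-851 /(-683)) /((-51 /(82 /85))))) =26647245 /374516992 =0.07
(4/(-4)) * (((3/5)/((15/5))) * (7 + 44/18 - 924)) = 8231/45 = 182.91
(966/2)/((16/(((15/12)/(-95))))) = -483/1216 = -0.40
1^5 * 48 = 48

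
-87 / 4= -21.75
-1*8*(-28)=224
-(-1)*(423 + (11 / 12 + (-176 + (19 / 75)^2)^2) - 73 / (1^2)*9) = 3888041791909 / 126562500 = 30720.33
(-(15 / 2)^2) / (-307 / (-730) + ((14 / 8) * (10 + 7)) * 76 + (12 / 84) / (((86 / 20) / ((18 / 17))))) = -140077875 / 5631642886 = -0.02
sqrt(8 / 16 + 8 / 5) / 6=sqrt(210) / 60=0.24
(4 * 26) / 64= 13 / 8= 1.62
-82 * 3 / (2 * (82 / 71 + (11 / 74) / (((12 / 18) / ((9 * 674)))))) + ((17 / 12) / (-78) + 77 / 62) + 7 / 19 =5886856598453 / 3921087402648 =1.50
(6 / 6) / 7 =1 / 7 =0.14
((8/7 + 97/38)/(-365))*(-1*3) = 2949/97090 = 0.03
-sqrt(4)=-2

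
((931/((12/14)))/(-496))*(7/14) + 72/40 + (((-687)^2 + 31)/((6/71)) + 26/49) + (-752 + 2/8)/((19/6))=51581276655031/9235520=5585097.17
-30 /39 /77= -10 /1001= -0.01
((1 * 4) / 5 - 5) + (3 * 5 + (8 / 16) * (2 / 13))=707 / 65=10.88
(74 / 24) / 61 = 0.05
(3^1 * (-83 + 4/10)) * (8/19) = -9912/95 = -104.34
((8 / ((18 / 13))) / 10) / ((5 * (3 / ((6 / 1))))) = 52 / 225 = 0.23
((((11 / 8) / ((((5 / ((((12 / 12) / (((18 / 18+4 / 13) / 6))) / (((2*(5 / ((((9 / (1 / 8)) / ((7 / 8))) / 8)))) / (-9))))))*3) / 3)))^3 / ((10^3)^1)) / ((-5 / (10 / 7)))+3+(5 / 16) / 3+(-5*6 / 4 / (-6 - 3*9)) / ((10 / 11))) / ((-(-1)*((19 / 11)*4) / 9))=139023544677735729 / 28015768375000000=4.962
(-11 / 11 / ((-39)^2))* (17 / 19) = -17 / 28899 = -0.00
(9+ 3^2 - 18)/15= 0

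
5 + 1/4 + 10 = 61/4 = 15.25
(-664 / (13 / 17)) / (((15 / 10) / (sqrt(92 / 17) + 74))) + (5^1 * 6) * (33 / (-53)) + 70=-88436992 / 2067-2656 * sqrt(391) / 39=-44131.83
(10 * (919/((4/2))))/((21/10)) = 45950/21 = 2188.10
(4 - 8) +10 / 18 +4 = 5 / 9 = 0.56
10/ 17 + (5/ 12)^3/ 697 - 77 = -92031427/ 1204416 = -76.41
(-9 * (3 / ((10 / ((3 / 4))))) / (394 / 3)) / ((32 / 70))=-1701 / 50432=-0.03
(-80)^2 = 6400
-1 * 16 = -16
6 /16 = 3 /8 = 0.38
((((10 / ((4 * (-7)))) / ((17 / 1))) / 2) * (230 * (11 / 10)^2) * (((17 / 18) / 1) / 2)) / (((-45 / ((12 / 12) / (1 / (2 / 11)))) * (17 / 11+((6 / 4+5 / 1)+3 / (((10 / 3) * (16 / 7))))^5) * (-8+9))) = 3647733760000 / 10183484638544399091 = 0.00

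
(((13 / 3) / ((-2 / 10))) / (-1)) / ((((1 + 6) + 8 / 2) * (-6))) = -65 / 198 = -0.33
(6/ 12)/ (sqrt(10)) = sqrt(10)/ 20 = 0.16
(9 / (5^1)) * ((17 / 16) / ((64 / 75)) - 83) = -753453 / 5120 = -147.16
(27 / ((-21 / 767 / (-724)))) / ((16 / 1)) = 1249443 / 28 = 44622.96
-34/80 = -17/40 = -0.42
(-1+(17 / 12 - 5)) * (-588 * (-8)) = -21560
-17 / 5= -3.40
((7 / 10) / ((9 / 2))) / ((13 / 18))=14 / 65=0.22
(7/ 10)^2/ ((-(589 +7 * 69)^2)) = -49/ 114918400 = -0.00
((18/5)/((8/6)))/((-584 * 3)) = -9/5840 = -0.00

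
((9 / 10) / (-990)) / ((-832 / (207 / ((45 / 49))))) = 1127 / 4576000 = 0.00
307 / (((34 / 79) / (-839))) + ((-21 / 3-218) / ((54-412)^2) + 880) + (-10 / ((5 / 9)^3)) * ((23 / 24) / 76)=-2473879645241633 / 4139697200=-597599.18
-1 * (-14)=14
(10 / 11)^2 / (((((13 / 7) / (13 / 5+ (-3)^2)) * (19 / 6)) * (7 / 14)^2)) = 194880 / 29887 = 6.52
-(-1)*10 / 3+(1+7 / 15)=24 / 5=4.80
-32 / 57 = -0.56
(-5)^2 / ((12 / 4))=25 / 3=8.33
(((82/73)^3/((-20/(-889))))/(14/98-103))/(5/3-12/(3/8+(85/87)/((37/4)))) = 5308438155391/201943470707400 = 0.03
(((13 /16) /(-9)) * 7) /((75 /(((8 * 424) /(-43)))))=19292 /29025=0.66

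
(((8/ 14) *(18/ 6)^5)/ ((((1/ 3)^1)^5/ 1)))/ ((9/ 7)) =26244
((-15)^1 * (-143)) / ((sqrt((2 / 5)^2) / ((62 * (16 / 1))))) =5319600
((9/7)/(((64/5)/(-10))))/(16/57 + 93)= -12825/1191008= -0.01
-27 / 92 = -0.29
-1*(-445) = 445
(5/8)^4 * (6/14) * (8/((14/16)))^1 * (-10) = -9375/1568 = -5.98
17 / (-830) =-17 / 830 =-0.02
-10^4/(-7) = 1428.57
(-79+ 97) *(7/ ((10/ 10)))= 126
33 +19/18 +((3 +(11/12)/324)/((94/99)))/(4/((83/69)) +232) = 27022008971/793155456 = 34.07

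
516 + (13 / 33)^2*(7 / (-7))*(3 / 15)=2809451 / 5445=515.97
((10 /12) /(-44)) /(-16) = 5 /4224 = 0.00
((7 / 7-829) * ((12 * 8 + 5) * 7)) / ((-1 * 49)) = 83628 / 7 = 11946.86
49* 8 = 392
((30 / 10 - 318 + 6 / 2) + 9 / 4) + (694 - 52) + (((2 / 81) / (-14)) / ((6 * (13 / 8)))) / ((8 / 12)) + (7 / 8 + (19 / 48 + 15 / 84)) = 5622163 / 16848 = 333.70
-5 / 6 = -0.83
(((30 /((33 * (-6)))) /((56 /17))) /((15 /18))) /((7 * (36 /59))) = -1003 /77616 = -0.01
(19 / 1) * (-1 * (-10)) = 190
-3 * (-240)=720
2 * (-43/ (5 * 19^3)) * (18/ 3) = -516/ 34295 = -0.02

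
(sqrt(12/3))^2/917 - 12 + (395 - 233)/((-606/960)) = -24879640/92617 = -268.63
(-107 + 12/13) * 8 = -11032/13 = -848.62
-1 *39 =-39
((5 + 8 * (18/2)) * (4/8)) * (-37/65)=-2849/130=-21.92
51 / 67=0.76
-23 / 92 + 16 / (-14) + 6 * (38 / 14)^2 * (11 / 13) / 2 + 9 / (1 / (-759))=-17361285 / 2548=-6813.69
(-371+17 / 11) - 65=-4779 / 11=-434.45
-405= -405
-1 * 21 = -21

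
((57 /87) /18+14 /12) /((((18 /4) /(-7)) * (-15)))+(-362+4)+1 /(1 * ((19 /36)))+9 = -232291301 /669465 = -346.98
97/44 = 2.20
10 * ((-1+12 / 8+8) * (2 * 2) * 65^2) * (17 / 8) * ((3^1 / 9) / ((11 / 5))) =462509.47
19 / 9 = 2.11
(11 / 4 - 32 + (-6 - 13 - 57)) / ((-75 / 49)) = 20629 / 300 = 68.76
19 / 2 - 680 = -670.50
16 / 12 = 4 / 3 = 1.33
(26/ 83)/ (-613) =-26/ 50879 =-0.00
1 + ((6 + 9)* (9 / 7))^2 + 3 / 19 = 347353 / 931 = 373.10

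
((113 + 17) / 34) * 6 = 22.94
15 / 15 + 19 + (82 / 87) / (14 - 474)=400159 / 20010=20.00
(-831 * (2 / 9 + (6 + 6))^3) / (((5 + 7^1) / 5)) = -460858750 / 729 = -632179.36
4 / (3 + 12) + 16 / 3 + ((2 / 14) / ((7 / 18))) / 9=5.64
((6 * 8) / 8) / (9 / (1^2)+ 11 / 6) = 36 / 65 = 0.55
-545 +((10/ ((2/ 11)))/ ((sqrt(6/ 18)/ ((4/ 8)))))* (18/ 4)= -545 +495* sqrt(3)/ 4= -330.66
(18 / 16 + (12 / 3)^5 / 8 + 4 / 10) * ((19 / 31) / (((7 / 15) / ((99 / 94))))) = 29236383 / 163184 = 179.16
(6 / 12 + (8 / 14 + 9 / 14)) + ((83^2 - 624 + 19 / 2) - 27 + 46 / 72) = 1574963 / 252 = 6249.85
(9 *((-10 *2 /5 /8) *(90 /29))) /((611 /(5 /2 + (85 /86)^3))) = -0.08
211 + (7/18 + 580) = 14245/18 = 791.39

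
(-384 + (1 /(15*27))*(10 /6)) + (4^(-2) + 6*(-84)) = -3452285 /3888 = -887.93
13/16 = 0.81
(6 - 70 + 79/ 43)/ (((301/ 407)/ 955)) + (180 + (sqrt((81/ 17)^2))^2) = -299499782562/ 3740527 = -80068.87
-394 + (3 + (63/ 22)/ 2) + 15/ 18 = -51313/ 132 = -388.73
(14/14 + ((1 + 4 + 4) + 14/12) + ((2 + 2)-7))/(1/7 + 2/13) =4459/162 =27.52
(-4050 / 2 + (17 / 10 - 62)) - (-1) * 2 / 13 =-271069 / 130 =-2085.15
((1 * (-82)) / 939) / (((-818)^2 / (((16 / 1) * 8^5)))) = -10747904 / 157076859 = -0.07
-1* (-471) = 471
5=5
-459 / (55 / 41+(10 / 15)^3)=-280.26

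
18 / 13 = 1.38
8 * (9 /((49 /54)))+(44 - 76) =2320 /49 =47.35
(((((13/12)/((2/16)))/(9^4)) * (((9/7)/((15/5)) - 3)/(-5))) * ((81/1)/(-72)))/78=-0.00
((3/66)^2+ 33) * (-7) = -111811/484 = -231.01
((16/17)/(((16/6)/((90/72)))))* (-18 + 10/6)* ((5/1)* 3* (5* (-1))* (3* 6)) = 9727.94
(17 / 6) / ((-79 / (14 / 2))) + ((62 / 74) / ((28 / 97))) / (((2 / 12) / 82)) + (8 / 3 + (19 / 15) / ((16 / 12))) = 1757272967 / 1227660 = 1431.40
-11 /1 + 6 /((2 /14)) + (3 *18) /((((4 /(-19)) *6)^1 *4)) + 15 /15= 341 /16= 21.31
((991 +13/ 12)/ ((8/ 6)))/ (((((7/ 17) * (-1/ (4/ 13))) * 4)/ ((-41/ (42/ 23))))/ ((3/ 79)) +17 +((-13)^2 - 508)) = -190849055/ 80981376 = -2.36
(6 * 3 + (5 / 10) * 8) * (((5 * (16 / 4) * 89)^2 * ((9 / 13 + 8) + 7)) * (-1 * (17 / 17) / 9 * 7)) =-33179484800 / 39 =-850756020.51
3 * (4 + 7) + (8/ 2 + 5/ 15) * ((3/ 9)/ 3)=33.48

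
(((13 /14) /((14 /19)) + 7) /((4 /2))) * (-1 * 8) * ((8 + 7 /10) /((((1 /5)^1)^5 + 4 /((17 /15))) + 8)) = -1496563125 /60026666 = -24.93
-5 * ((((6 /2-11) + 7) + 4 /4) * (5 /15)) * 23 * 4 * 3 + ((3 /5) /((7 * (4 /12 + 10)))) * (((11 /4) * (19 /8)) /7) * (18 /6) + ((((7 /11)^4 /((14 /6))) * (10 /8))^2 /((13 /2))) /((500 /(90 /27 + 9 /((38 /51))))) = 598497793996803 /25736304524490560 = 0.02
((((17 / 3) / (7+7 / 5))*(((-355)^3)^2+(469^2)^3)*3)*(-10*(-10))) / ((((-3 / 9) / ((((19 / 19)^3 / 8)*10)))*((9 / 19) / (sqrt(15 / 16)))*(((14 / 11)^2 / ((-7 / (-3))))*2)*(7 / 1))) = -154425545184128574186875*sqrt(15) / 296352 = -2018166115724310741.69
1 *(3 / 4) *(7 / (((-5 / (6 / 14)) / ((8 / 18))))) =-1 / 5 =-0.20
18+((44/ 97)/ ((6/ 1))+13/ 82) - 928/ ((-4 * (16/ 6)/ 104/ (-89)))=-19214965361/ 23862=-805253.77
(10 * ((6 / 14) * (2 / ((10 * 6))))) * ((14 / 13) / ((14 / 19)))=19 / 91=0.21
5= 5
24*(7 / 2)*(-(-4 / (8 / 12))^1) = 504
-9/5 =-1.80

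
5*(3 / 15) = 1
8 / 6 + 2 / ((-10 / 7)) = -1 / 15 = -0.07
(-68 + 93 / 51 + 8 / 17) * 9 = -10053 / 17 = -591.35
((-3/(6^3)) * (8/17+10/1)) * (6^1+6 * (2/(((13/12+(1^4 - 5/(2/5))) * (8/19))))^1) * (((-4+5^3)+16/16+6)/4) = -5696/375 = -15.19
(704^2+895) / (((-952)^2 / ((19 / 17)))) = 9433709 / 15407168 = 0.61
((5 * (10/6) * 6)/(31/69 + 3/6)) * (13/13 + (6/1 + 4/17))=848700/2227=381.10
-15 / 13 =-1.15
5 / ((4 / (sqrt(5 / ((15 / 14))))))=5 * sqrt(42) / 12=2.70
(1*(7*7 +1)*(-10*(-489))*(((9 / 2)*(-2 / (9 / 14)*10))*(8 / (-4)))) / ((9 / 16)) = 365120000 / 3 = 121706666.67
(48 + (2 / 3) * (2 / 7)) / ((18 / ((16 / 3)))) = 8096 / 567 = 14.28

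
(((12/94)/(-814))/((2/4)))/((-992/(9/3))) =9/9487984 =0.00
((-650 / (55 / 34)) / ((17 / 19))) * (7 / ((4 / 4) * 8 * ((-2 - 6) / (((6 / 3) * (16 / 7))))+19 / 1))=-6916 / 11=-628.73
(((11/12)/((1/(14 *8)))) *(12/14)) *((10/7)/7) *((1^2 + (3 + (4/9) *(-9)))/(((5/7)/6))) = 0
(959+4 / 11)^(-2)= 121 / 111365809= 0.00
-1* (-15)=15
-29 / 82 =-0.35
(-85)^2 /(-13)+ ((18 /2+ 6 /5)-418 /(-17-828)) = -460588 /845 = -545.07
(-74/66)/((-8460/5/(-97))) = -3589/55836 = -0.06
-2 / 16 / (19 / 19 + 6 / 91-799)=91 / 580896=0.00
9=9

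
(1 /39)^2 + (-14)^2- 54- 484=-520181 /1521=-342.00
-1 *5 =-5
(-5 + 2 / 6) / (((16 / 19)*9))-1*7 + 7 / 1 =-133 / 216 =-0.62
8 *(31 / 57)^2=7688 / 3249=2.37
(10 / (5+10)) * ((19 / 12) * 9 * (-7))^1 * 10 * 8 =-5320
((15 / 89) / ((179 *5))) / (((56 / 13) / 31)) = 1209 / 892136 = 0.00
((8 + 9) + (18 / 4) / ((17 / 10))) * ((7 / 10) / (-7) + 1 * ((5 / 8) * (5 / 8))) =15531 / 2720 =5.71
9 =9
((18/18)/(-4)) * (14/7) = -1/2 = -0.50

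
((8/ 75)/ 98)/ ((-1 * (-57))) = 4/ 209475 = 0.00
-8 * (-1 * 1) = 8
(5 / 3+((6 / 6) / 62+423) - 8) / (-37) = -77503 / 6882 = -11.26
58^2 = 3364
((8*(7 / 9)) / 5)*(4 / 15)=224 / 675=0.33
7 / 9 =0.78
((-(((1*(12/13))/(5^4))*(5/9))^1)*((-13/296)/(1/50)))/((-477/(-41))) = 41/264735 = 0.00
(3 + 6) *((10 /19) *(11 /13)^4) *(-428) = -563971320 /542659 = -1039.27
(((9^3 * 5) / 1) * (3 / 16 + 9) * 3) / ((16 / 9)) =14467005 / 256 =56511.74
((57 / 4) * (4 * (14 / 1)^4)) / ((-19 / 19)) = -2189712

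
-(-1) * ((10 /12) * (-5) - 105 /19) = -9.69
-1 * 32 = -32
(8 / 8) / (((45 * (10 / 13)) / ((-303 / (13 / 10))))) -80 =-1301 / 15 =-86.73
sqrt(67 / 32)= sqrt(134) / 8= 1.45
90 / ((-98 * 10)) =-9 / 98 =-0.09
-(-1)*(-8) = -8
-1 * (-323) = 323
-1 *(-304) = 304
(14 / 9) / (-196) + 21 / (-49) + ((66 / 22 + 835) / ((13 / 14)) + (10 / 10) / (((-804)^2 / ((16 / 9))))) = 59693164499 / 66176838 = 902.03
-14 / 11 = -1.27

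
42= 42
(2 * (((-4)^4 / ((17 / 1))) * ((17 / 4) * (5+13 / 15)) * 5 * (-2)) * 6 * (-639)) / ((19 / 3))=86372352 / 19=4545913.26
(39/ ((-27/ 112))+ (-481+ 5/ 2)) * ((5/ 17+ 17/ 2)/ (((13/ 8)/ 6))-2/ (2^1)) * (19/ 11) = -117151625/ 3366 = -34804.40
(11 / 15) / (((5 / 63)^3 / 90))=16503102 / 125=132024.82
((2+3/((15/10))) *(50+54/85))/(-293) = -17216/24905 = -0.69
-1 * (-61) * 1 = 61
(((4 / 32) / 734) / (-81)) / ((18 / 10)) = -5 / 4280688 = -0.00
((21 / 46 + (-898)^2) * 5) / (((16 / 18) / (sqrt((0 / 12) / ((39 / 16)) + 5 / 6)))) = 556419075 * sqrt(30) / 736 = 4140805.42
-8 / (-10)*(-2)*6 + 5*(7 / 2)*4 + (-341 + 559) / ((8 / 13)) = 8293 / 20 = 414.65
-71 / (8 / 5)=-355 / 8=-44.38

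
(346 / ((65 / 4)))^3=2650991104 / 274625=9653.13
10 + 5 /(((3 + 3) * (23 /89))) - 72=-8111 /138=-58.78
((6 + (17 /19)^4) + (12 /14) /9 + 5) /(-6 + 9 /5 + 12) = 160593670 /106732899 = 1.50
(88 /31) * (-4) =-352 /31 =-11.35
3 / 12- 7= -27 / 4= -6.75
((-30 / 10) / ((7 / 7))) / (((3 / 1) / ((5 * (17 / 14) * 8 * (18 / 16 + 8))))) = -6205 / 14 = -443.21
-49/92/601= -49/55292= -0.00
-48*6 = -288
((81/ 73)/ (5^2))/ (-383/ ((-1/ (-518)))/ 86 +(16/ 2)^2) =-3483/ 176012125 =-0.00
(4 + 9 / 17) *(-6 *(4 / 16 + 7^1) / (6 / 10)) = -11165 / 34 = -328.38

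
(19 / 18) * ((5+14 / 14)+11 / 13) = 1691 / 234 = 7.23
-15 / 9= -5 / 3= -1.67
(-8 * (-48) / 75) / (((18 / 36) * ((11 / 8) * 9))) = 2048 / 2475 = 0.83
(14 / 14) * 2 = 2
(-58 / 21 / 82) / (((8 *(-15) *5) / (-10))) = -29 / 51660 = -0.00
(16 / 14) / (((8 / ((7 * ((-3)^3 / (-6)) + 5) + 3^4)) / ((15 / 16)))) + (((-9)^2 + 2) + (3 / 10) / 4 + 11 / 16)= 111439 / 1120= 99.50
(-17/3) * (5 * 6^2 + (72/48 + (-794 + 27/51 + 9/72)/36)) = -260243/288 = -903.62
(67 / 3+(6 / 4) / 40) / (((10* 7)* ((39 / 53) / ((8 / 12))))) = 3127 / 10800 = 0.29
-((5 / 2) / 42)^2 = -25 / 7056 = -0.00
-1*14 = -14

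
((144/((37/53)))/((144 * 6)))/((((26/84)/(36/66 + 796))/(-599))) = -149782346/407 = -368015.59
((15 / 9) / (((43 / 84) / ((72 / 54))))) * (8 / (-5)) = -896 / 129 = -6.95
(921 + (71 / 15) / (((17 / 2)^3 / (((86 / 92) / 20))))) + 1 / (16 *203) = 25351976835469 / 27526556400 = 921.00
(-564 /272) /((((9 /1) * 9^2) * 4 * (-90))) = 47 /5948640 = 0.00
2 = 2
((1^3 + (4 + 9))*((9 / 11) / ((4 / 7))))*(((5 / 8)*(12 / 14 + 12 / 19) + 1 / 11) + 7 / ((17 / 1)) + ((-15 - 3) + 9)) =-47425329 / 312664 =-151.68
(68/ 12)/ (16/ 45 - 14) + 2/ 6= -151/ 1842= -0.08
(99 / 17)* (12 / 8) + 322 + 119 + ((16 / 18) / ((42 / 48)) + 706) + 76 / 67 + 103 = 180954721 / 143514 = 1260.89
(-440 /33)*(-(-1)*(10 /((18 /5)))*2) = -2000 /27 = -74.07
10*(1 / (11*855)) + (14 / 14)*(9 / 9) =1883 / 1881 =1.00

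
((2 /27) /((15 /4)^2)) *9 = 32 /675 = 0.05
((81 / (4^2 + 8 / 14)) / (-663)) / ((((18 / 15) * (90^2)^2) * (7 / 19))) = -19 / 74754576000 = -0.00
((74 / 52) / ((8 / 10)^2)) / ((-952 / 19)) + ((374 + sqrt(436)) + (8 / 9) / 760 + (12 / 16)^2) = 2 *sqrt(109) + 126814988687 / 338607360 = 395.40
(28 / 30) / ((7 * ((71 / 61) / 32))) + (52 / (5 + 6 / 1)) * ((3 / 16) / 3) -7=-142399 / 46860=-3.04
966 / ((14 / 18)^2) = 11178 / 7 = 1596.86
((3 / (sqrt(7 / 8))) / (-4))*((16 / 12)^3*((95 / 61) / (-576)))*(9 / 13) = 95*sqrt(14) / 99918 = 0.00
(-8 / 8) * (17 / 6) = -17 / 6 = -2.83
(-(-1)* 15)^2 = 225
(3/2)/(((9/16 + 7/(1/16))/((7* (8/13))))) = 1344/23413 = 0.06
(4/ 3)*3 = 4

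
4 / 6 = 2 / 3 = 0.67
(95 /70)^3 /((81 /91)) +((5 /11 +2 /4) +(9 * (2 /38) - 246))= -1604383453 /6636168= -241.76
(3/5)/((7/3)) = 9/35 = 0.26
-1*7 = -7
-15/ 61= -0.25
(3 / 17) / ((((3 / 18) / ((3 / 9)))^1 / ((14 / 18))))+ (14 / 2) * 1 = 371 / 51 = 7.27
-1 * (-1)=1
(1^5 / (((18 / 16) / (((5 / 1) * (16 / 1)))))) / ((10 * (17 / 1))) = 64 / 153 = 0.42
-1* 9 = -9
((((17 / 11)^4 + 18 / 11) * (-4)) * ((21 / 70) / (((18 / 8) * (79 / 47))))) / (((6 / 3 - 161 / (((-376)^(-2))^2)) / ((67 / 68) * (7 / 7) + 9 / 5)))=4783782811 / 2372768000540095794075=0.00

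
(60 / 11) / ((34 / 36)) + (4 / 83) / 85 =448244 / 77605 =5.78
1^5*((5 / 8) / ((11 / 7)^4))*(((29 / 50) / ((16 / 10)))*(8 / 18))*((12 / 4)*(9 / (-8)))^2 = 5639949 / 29984768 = 0.19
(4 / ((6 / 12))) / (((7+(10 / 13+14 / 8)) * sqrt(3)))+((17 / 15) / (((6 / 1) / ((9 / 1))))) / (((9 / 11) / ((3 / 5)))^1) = 416 * sqrt(3) / 1485+187 / 150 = 1.73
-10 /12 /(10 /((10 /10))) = -1 /12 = -0.08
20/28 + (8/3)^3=3719/189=19.68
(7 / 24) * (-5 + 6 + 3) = 7 / 6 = 1.17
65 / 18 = 3.61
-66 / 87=-22 / 29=-0.76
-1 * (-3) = 3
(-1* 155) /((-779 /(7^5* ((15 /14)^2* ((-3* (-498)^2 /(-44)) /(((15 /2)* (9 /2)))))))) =16481415825 /8569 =1923376.80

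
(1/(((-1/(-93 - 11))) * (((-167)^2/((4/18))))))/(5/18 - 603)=-416/302567761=-0.00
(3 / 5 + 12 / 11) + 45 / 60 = 537 / 220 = 2.44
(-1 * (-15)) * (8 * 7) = 840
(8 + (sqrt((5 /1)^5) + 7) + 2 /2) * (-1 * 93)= -2325 * sqrt(5)- 1488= -6686.86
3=3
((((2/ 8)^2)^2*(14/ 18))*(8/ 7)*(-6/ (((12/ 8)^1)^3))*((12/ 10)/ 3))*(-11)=11/ 405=0.03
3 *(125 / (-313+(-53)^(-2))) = -351125 / 293072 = -1.20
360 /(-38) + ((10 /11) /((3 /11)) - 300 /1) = -17450 /57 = -306.14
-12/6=-2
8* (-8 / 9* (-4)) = 28.44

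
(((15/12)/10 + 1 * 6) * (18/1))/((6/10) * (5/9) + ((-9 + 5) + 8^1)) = 1323/52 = 25.44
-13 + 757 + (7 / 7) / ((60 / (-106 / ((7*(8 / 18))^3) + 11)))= 490050739 / 658560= 744.12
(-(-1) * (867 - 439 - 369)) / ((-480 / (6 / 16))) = -59 / 1280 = -0.05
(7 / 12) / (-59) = -7 / 708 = -0.01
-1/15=-0.07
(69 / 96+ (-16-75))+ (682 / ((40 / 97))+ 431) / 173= -2165409 / 27680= -78.23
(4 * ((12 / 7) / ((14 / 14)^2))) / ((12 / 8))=4.57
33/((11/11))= 33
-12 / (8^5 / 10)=-15 / 4096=-0.00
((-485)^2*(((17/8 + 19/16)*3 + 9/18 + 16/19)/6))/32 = 268862175/19456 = 13818.99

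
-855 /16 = -53.44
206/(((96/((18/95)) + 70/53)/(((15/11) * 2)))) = 98262/88847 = 1.11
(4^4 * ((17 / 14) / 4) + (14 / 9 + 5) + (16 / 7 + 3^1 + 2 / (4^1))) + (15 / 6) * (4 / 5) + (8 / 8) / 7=92.20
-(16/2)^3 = -512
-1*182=-182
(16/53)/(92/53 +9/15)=0.13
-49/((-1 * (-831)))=-49/831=-0.06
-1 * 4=-4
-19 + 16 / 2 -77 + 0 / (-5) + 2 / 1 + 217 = 131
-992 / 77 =-12.88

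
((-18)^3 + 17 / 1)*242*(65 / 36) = -45734975 / 18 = -2540831.94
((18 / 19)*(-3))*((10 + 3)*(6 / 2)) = -2106 / 19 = -110.84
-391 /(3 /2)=-782 /3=-260.67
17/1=17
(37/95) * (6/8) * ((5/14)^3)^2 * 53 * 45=827296875/572244736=1.45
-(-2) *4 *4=32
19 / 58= 0.33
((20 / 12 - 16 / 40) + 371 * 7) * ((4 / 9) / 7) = 155896 / 945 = 164.97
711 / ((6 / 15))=3555 / 2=1777.50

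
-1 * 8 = -8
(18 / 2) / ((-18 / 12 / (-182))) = 1092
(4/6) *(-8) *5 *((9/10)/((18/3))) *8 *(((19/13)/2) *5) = -1520/13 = -116.92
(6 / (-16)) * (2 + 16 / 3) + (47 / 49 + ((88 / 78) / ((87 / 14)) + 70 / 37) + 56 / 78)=24620173 / 24606036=1.00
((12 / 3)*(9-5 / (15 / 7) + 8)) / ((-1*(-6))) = 88 / 9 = 9.78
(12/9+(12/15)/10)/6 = 53/225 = 0.24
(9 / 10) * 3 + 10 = 127 / 10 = 12.70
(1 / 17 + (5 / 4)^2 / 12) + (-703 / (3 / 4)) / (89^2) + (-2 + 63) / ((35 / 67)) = 116.84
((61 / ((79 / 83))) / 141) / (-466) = -5063 / 5190774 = -0.00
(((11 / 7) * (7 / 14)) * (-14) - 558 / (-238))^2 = 1060900 / 14161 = 74.92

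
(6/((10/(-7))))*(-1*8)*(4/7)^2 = 384/35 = 10.97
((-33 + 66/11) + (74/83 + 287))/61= 4.28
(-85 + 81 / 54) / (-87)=167 / 174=0.96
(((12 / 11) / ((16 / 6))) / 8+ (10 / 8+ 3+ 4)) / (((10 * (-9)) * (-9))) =0.01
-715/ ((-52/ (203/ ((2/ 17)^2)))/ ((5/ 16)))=16133425/ 256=63021.19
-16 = -16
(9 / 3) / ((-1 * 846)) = -1 / 282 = -0.00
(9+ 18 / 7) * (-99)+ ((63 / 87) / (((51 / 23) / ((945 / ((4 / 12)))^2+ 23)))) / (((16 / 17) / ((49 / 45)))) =27729594349 / 9135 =3035533.04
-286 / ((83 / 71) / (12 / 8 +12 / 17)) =-539.67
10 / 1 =10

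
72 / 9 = 8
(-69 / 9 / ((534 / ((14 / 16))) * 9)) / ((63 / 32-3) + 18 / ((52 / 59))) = -4186 / 58155003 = -0.00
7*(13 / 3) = 91 / 3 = 30.33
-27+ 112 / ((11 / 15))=1383 / 11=125.73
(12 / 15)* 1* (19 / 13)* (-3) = -228 / 65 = -3.51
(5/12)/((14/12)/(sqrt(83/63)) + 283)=23489/15953523 - 7* sqrt(581)/31907046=0.00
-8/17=-0.47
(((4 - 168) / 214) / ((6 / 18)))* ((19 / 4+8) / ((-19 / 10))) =31365 / 2033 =15.43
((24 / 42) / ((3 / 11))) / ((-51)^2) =44 / 54621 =0.00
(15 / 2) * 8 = 60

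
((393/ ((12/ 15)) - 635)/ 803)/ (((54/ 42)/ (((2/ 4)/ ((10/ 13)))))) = -10465/ 115632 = -0.09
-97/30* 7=-679/30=-22.63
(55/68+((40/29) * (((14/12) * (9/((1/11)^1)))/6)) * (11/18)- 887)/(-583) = 15440141/10347084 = 1.49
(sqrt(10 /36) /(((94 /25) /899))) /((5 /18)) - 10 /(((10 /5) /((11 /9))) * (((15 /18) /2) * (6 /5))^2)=429.21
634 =634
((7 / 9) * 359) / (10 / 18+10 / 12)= 5026 / 25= 201.04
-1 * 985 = -985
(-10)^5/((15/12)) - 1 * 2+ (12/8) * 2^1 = -79999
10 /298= 5 /149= 0.03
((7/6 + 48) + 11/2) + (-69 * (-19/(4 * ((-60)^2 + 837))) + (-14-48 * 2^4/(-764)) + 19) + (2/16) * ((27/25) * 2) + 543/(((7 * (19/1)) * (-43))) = 60.92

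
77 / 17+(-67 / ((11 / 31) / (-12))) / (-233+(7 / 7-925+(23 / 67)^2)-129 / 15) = 4215585383 / 1630593063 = 2.59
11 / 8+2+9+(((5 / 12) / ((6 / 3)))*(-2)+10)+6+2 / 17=28.08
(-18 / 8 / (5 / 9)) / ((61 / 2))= -81 / 610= -0.13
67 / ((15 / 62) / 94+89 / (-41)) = -16009516 / 518077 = -30.90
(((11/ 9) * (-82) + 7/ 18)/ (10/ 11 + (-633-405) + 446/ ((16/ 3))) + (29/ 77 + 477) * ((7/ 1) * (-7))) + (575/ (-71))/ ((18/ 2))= -13796006042287/ 589768245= -23392.25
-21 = -21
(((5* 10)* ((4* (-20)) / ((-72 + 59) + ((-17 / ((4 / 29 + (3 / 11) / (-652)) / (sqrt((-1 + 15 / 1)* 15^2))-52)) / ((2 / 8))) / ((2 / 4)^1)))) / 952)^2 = 1365698903677721012537646297360000000* sqrt(14) / 1315207450441623250668813257932112575838513 + 3660230503182172534912689498084547842250000 / 22358526657507595261369825384845913789254721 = 0.16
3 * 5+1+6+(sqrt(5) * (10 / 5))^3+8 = 30+40 * sqrt(5) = 119.44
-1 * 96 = -96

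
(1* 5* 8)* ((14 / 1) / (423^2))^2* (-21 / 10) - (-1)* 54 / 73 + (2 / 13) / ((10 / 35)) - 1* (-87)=894045934774160 / 10127597367303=88.28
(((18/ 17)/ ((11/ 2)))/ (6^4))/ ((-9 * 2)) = -1/ 121176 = -0.00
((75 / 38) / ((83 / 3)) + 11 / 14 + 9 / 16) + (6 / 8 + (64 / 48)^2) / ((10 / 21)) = 17824591 / 2649360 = 6.73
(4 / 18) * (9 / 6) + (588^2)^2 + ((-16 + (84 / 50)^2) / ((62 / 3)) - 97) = 6948199343624188 / 58125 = 119538913438.70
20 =20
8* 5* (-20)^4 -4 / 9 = 57599996 / 9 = 6399999.56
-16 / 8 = -2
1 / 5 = 0.20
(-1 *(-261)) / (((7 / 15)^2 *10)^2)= 528525 / 9604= 55.03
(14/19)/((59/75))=1050/1121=0.94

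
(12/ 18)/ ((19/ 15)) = 10/ 19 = 0.53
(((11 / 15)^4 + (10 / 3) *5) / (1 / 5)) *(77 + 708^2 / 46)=216660463573 / 232875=930372.36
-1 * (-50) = 50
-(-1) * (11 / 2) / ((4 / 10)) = 55 / 4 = 13.75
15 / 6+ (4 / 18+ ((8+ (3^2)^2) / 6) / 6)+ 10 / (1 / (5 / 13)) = 4231 / 468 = 9.04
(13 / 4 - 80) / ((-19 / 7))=2149 / 76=28.28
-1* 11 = -11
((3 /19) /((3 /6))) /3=2 /19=0.11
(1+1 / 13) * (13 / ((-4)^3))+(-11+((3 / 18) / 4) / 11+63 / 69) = -250213 / 24288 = -10.30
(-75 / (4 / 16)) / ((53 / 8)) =-2400 / 53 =-45.28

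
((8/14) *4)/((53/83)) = 1328/371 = 3.58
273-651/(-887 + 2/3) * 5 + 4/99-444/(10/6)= 13573808/1316205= 10.31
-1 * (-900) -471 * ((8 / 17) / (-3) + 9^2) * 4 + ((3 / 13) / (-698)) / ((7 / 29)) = -163491776471 / 1079806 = -151408.47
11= 11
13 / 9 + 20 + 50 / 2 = 418 / 9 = 46.44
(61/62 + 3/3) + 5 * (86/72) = 8879/1116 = 7.96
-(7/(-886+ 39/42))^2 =-9604/153536881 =-0.00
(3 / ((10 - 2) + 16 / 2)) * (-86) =-129 / 8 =-16.12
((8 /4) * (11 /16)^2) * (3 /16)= 363 /2048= 0.18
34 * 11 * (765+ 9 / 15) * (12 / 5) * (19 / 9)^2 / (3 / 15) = 15313587.91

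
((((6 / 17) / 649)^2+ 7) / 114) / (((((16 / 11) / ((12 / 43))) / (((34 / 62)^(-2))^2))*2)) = 786922693969339 / 12081817628656688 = 0.07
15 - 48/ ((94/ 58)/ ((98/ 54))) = -16391/ 423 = -38.75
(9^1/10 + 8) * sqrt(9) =267/10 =26.70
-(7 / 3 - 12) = 29 / 3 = 9.67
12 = 12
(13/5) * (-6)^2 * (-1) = -468/5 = -93.60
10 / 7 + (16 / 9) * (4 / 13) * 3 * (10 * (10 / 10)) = 4870 / 273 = 17.84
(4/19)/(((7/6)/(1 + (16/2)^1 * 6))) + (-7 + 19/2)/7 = 2447/266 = 9.20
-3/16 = -0.19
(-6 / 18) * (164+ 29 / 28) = -4621 / 84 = -55.01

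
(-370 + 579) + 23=232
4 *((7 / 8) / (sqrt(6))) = 1.43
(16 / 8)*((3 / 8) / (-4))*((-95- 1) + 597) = -1503 / 16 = -93.94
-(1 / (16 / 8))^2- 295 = -1181 / 4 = -295.25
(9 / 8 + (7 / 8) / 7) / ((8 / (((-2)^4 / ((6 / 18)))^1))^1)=15 / 2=7.50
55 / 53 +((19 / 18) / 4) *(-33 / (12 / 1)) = 0.31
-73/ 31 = -2.35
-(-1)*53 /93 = 53 /93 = 0.57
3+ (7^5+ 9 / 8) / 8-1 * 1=134593 / 64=2103.02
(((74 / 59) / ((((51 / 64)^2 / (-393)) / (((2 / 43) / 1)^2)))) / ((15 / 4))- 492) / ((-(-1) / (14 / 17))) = -9781095881816 / 24118383735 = -405.55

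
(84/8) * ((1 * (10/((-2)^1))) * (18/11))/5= -17.18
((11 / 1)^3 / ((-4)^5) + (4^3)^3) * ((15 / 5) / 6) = 268434125 / 2048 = 131071.35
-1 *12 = -12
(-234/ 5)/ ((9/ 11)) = -286/ 5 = -57.20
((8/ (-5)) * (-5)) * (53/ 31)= 424/ 31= 13.68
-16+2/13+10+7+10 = 145/13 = 11.15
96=96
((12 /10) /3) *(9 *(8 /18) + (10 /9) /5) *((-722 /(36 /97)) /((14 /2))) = -1330646 /2835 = -469.36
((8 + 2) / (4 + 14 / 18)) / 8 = 45 / 172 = 0.26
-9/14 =-0.64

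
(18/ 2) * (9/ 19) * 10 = 810/ 19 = 42.63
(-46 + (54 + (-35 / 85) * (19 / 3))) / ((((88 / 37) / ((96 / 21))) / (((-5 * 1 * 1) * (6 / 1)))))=-37000 / 119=-310.92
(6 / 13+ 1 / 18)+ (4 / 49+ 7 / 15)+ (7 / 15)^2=40869 / 31850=1.28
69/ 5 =13.80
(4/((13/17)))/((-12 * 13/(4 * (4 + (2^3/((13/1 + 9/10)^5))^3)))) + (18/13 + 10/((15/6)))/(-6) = -101567886323781220800779986336999973/70832074781509025164076276578898193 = -1.43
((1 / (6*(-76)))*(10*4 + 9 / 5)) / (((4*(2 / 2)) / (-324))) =7.42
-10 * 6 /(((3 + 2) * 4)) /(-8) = 3 /8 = 0.38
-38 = -38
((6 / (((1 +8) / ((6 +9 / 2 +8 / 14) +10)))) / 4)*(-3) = -10.54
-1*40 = -40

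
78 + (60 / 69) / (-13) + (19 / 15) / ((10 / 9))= 79.07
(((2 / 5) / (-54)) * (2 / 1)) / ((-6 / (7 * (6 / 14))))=0.01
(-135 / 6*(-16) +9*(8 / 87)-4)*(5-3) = 20696 / 29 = 713.66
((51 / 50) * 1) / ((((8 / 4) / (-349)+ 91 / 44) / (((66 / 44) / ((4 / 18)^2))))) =34551 / 2300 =15.02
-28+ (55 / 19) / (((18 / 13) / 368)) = 126772 / 171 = 741.36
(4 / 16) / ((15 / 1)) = 1 / 60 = 0.02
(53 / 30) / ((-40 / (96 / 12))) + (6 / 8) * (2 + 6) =847 / 150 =5.65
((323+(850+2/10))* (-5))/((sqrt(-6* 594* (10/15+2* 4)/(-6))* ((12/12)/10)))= -29330* sqrt(143)/429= -817.57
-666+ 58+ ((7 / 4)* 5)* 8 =-538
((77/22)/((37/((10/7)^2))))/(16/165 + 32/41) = 169125/768712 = 0.22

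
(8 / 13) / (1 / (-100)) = -800 / 13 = -61.54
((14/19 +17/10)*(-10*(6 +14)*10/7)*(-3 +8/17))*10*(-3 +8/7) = -517634000/15827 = -32705.76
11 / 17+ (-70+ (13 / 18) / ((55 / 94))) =-573218 / 8415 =-68.12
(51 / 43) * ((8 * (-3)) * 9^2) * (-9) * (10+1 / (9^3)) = 8924184 / 43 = 207539.16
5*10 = 50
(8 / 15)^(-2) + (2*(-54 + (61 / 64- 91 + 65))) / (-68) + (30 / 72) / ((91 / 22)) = 3529397 / 594048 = 5.94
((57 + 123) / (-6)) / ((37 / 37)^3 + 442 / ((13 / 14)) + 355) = -15 / 416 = -0.04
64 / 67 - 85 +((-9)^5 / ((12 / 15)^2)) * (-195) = 19286789529 / 1072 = 17991408.14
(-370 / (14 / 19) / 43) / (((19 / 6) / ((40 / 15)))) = -2960 / 301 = -9.83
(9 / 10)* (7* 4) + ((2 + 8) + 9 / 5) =37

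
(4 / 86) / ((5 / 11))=22 / 215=0.10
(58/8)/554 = 29/2216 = 0.01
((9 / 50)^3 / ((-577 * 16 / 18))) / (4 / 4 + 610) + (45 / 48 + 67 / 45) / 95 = 1539747900569 / 60285537000000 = 0.03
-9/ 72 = -1/ 8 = -0.12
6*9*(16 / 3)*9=2592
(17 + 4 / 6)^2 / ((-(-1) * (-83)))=-2809 / 747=-3.76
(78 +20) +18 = 116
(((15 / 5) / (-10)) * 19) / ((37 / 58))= -1653 / 185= -8.94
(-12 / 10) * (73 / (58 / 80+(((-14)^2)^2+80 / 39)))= -0.00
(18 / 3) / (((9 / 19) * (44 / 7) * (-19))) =-7 / 66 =-0.11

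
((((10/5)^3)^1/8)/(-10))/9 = -1/90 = -0.01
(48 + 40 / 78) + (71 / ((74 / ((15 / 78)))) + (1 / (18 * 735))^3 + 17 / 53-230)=-10684043652723326257 / 59033764511631000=-180.98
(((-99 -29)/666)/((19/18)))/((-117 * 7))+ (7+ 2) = 5181941/575757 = 9.00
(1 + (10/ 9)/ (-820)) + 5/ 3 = 1967/ 738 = 2.67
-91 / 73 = -1.25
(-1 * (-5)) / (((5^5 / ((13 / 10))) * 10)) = 0.00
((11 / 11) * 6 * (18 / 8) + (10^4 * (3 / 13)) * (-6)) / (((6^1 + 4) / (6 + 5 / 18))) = -4515593 / 520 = -8683.83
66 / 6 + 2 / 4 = 23 / 2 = 11.50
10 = 10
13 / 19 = 0.68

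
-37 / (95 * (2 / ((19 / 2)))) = -37 / 20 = -1.85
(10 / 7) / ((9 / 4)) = 40 / 63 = 0.63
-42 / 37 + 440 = 16238 / 37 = 438.86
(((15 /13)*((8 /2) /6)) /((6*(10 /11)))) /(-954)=-11 /74412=-0.00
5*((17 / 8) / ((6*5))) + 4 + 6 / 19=4259 / 912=4.67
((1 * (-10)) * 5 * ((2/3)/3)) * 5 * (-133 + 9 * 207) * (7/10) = -605500/9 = -67277.78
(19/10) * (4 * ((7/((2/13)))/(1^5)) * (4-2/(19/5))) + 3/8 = 48063/40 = 1201.58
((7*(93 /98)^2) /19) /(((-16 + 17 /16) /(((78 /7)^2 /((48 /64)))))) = -280642752 /76320587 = -3.68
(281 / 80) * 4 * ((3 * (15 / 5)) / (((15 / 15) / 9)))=22761 / 20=1138.05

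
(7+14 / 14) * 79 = 632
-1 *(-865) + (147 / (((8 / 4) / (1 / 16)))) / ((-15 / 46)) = 68073 / 80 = 850.91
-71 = -71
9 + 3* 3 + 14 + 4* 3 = 44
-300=-300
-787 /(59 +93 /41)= -32267 /2512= -12.85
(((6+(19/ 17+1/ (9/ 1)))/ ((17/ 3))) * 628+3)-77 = 630410/ 867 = 727.12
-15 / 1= -15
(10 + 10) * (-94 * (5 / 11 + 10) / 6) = -108100 / 33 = -3275.76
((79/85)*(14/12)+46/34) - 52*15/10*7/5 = -54449/510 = -106.76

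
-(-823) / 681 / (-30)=-823 / 20430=-0.04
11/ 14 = 0.79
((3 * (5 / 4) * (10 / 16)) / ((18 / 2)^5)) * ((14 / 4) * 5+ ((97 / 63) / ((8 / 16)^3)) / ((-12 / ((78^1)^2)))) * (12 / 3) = -6538825 / 6613488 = -0.99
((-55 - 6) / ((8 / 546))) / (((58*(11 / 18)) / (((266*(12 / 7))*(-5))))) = 85429890 / 319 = 267805.30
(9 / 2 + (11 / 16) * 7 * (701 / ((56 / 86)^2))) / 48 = 14265703 / 86016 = 165.85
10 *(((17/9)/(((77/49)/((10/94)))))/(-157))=-0.01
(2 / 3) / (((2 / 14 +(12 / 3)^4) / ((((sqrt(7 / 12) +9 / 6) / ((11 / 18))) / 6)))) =7* sqrt(21) / 59169 +21 / 19723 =0.00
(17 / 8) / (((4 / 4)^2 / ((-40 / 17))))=-5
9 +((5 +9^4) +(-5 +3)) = 6573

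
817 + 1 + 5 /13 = 10639 /13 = 818.38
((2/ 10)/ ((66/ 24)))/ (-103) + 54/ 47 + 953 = 254046737/ 266255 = 954.15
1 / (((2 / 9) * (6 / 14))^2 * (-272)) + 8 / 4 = 1735 / 1088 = 1.59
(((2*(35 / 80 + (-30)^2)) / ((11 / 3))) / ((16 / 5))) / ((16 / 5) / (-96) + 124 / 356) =487.28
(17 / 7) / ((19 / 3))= 51 / 133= 0.38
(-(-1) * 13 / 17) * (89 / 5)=1157 / 85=13.61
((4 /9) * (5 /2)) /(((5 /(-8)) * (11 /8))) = -1.29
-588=-588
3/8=0.38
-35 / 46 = -0.76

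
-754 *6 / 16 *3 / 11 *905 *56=-42989310 / 11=-3908119.09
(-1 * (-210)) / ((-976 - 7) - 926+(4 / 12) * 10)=-630 / 5717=-0.11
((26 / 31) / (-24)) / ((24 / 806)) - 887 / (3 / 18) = -766537 / 144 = -5323.17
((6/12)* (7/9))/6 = 7/108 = 0.06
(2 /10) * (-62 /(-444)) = 31 /1110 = 0.03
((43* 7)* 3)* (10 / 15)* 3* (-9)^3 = -1316574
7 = 7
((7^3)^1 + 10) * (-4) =-1412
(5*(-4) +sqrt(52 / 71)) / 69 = -20 / 69 +2*sqrt(923) / 4899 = -0.28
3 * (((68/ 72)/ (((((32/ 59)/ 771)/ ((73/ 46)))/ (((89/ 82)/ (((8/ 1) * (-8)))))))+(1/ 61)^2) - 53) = -15372543257059/ 57489866752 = -267.40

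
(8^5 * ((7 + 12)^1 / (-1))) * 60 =-37355520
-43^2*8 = -14792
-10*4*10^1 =-400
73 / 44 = 1.66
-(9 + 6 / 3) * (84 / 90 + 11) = -1969 / 15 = -131.27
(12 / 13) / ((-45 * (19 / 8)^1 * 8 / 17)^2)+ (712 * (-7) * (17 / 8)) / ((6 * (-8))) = 11183320171 / 50684400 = 220.65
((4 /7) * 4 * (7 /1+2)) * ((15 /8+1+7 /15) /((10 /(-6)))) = -7218 /175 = -41.25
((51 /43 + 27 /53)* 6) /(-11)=-23184 /25069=-0.92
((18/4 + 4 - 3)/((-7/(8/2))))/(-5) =22/35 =0.63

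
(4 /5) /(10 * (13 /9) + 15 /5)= 0.05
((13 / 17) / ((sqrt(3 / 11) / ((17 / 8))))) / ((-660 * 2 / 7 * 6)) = -91 * sqrt(33) / 190080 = -0.00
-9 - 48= -57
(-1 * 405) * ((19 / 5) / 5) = -1539 / 5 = -307.80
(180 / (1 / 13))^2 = 5475600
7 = 7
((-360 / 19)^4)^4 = 79586611099464008843919360000000000000000 / 288441413567621167681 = 275919501693906412483.37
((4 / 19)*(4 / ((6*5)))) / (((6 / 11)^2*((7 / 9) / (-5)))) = -242 / 399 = -0.61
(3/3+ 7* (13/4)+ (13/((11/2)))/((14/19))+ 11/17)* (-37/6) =-170.23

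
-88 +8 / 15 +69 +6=-187 / 15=-12.47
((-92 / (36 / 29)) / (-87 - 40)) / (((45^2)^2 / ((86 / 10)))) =28681 / 23435071875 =0.00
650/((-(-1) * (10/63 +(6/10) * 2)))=102375/214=478.39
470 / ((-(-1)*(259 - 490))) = -470 / 231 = -2.03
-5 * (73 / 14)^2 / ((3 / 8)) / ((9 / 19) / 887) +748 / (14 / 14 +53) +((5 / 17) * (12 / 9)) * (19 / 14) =-5089104926 / 7497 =-678818.85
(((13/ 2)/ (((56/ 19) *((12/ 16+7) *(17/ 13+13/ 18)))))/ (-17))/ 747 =-169/ 15309350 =-0.00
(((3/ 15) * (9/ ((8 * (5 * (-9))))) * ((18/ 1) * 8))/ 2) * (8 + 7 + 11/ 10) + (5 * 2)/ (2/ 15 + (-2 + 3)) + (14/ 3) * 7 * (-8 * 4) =-13289399/ 12750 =-1042.31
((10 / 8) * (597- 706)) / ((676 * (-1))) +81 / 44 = 60751 / 29744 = 2.04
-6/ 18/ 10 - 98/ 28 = -53/ 15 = -3.53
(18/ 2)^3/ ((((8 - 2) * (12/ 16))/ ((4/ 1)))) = 648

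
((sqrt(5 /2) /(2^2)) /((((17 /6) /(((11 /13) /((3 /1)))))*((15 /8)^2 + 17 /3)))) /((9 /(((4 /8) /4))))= 22*sqrt(10) /1168869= 0.00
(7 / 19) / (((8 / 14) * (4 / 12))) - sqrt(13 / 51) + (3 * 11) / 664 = 25029 / 12616 - sqrt(663) / 51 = 1.48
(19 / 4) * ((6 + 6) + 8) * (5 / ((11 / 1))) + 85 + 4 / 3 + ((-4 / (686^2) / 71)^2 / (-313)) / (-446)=41630046088759091246365 / 321429930025514742894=129.52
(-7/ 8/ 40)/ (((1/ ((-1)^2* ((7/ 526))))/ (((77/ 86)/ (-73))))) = 3773/ 1056712960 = 0.00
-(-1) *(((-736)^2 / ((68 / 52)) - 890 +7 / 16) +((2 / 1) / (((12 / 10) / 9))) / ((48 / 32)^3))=1011888143 / 2448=413353.00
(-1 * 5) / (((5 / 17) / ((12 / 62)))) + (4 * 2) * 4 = 890 / 31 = 28.71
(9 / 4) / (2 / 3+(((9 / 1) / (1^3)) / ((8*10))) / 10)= 5400 / 1627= 3.32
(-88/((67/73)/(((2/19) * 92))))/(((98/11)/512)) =-3328557056/62377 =-53361.93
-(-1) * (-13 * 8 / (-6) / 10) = 26 / 15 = 1.73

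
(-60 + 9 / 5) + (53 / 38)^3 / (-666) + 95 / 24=-9911985667 / 182723760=-54.25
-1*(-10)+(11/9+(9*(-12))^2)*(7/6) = 735449/54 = 13619.43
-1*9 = -9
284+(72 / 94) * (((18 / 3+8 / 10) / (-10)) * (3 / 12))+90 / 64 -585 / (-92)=252205717 / 864800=291.63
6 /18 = 1 /3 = 0.33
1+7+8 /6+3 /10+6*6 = 45.63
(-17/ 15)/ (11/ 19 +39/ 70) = -4522/ 4533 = -1.00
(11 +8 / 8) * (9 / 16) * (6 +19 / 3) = 333 / 4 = 83.25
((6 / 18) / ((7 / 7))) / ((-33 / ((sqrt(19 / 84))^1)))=-sqrt(399) / 4158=-0.00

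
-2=-2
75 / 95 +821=15614 / 19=821.79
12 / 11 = 1.09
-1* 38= -38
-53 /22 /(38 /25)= -1325 /836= -1.58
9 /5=1.80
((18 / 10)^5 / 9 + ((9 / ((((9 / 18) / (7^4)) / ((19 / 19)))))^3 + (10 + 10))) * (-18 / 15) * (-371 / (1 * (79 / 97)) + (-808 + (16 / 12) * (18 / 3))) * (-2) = -300247927313624076340884 / 1234375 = -243238827190784061.85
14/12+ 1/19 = 139/114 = 1.22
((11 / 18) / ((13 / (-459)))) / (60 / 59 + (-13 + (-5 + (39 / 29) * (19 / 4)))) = 639914 / 314223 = 2.04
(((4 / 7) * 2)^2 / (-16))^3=-64 / 117649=-0.00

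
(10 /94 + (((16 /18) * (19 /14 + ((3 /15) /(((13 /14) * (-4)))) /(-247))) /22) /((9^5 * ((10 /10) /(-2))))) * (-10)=-2189914977002 /2058556022523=-1.06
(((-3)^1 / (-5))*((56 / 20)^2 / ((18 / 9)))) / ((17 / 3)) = 882 / 2125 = 0.42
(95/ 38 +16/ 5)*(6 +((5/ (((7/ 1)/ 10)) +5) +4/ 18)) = 21983/ 210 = 104.68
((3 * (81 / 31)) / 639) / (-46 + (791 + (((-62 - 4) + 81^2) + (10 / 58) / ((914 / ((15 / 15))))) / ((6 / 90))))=0.00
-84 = -84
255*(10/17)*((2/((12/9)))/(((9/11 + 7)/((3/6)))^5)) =0.00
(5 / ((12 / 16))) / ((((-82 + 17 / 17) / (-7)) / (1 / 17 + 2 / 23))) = 2660 / 31671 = 0.08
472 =472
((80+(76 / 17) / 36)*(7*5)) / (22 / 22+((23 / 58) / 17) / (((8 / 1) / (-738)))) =-14220440 / 5841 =-2434.59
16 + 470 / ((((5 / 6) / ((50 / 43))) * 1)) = 28888 / 43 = 671.81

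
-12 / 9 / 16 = -1 / 12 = -0.08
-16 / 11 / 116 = -4 / 319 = -0.01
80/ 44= 20/ 11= 1.82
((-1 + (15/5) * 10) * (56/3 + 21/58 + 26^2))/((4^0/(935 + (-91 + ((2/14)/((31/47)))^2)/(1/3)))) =3770698274575/282534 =13345998.27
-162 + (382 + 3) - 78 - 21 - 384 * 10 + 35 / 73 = -271233 / 73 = -3715.52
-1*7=-7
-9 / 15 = -3 / 5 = -0.60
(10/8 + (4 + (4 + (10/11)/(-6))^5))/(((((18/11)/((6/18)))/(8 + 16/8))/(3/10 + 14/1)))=1728679171453/69861528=24744.37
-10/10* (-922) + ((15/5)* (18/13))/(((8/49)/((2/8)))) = 193099/208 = 928.36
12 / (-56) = -3 / 14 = -0.21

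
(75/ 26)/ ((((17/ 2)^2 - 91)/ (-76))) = 152/ 13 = 11.69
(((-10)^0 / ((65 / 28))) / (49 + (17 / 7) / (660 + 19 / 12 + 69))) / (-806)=-859166 / 78775830575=-0.00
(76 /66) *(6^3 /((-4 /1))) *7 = -4788 /11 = -435.27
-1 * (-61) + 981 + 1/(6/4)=3128/3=1042.67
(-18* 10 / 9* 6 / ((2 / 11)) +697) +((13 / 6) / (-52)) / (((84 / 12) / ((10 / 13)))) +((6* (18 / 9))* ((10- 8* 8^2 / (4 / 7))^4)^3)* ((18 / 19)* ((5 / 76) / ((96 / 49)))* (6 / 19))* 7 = 1478989880734031264090591610882642793607461 / 7490028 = 197461195169635048639416500000000000.00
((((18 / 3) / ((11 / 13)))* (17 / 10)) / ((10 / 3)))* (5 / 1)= 1989 / 110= 18.08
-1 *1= -1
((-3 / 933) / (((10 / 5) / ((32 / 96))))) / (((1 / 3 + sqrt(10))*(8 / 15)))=15 / 442864-45*sqrt(10) / 442864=-0.00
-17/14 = -1.21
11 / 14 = 0.79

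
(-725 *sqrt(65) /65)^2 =8086.54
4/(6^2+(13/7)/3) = 84/769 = 0.11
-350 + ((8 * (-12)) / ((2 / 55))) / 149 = -54790 / 149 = -367.72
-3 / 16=-0.19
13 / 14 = 0.93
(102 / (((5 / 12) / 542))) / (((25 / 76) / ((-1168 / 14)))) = -29444700672 / 875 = -33651086.48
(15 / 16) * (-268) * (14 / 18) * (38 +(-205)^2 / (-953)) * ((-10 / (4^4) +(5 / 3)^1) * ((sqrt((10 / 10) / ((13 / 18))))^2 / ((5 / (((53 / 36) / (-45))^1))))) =-462961625 / 26348544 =-17.57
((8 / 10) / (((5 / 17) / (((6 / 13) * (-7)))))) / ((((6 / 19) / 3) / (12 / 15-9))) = 1112412 / 1625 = 684.56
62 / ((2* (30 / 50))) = 155 / 3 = 51.67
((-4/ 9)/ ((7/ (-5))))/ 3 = 0.11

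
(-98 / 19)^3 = -941192 / 6859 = -137.22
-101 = -101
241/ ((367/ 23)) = 5543/ 367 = 15.10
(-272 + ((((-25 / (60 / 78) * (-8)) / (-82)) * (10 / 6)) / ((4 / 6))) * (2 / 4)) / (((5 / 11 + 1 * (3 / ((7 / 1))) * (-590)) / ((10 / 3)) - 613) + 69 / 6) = 580811 / 1425324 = 0.41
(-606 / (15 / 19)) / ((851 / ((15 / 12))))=-1919 / 1702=-1.13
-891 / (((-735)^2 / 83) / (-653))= 5365701 / 60025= 89.39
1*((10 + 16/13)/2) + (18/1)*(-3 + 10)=1711/13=131.62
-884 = -884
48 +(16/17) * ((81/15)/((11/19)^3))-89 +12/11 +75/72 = -34420273/2715240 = -12.68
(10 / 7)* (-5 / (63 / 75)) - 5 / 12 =-5245 / 588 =-8.92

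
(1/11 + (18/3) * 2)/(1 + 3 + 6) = 133/110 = 1.21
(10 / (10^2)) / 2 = 1 / 20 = 0.05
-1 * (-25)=25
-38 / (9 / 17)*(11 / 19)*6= -748 / 3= -249.33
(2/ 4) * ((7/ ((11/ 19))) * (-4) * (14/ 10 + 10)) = -275.67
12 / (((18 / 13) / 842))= 21892 / 3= 7297.33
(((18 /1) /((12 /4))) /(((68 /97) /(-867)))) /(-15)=494.70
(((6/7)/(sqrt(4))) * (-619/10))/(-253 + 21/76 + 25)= 23522/201915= 0.12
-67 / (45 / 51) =-1139 / 15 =-75.93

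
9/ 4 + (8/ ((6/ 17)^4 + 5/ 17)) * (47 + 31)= 208701165/ 103444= 2017.53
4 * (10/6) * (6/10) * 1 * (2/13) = 0.62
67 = 67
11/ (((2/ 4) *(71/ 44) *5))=968/ 355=2.73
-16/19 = -0.84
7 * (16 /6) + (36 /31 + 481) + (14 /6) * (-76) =30085 /93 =323.49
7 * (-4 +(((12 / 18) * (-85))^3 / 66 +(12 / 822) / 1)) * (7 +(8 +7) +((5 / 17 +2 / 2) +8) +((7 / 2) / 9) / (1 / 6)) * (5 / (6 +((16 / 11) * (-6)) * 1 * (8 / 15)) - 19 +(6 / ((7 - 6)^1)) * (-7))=37229747.48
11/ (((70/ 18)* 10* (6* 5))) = 33/ 3500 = 0.01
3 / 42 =1 / 14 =0.07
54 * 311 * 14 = 235116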